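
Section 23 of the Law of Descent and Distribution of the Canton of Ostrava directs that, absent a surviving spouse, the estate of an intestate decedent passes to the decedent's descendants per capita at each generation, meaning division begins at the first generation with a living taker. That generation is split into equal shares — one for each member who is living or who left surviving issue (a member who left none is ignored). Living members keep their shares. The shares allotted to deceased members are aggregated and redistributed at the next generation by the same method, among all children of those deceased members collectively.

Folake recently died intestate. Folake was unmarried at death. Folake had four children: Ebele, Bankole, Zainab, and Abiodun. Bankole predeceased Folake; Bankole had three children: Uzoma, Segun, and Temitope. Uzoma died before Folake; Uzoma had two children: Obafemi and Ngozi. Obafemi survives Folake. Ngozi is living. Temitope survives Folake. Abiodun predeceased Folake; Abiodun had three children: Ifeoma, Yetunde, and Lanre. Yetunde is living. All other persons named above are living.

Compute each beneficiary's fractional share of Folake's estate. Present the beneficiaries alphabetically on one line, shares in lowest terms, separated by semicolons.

Ebele 1/4; Ifeoma 1/12; Lanre 1/12; Ngozi 1/24; Obafemi 1/24; Segun 1/12; Temitope 1/12; Yetunde 1/12; Zainab 1/4

There is no surviving spouse, so the entire estate passes to Folake's descendants per capita at each generation.
At generation 1 (Ebele, Bankole, Zainab, Abiodun) there are 4 shares of (1)/4 = 1/4 each.
Living: Ebele and Zainab — each takes 1/4.
Deceased: Bankole and Abiodun. Their combined 1/2 is pooled and carried to generation 2.
At generation 2 (Uzoma, Segun, Temitope, Ifeoma, Yetunde, Lanre) there are 6 shares of (1/2)/6 = 1/12 each.
Living: Segun, Temitope, Ifeoma, Yetunde, and Lanre — each takes 1/12.
Deceased: Uzoma. That 1/12 share is carried to generation 3.
At generation 3 (Obafemi, Ngozi) there are 2 shares of (1/12)/2 = 1/24 each.
Living: Obafemi and Ngozi — each takes 1/24.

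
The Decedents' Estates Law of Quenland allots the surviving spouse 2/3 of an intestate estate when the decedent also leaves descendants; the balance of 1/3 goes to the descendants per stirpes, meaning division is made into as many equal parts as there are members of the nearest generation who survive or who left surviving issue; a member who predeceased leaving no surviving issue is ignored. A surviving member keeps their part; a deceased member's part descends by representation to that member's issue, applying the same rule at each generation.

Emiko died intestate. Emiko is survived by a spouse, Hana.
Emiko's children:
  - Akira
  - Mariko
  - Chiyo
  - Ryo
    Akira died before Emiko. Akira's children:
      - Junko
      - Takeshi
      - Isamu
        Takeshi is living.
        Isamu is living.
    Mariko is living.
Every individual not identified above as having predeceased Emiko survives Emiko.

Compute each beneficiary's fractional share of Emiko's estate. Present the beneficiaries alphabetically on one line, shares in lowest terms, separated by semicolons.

Chiyo 1/12; Hana 2/3; Isamu 1/36; Junko 1/36; Mariko 1/12; Ryo 1/12; Takeshi 1/36

Hana, as surviving spouse, takes 2/3.
The remaining 1/3 passes to Emiko's descendants per stirpes.
The 1/3 is divided into 4 equal shares of 1/12 among Akira, Mariko, Chiyo, Ryo.
Akira predeceased; the 1/12 allotted to Akira's branch passes to Akira's issue by representation.
The 1/12 is divided into 3 equal shares of 1/36 among Junko, Takeshi, Isamu.
Junko is living and takes 1/36.
Takeshi is living and takes 1/36.
Isamu is living and takes 1/36.
Mariko is living and takes 1/12.
Chiyo is living and takes 1/12.
Ryo is living and takes 1/12.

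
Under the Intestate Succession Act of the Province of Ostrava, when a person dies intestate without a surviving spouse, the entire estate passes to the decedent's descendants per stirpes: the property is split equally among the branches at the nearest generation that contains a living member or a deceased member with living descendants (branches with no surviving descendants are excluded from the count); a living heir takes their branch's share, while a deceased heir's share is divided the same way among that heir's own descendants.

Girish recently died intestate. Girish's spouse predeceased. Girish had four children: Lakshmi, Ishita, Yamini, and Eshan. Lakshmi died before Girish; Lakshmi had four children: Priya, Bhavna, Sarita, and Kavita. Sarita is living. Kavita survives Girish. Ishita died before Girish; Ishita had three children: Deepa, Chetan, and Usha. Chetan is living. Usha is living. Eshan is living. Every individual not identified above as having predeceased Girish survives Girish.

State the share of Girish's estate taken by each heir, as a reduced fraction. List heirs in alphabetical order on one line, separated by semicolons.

Bhavna 1/16; Chetan 1/12; Deepa 1/12; Eshan 1/4; Kavita 1/16; Priya 1/16; Sarita 1/16; Usha 1/12; Yamini 1/4

There is no surviving spouse, so the entire estate passes to Girish's descendants per stirpes.
The estate is divided into 4 equal shares of 1/4 among Lakshmi, Ishita, Yamini, Eshan.
Lakshmi predeceased; the 1/4 allotted to Lakshmi's branch passes to Lakshmi's issue by representation.
The 1/4 is divided into 4 equal shares of 1/16 among Priya, Bhavna, Sarita, Kavita.
Priya is living and takes 1/16.
Bhavna is living and takes 1/16.
Sarita is living and takes 1/16.
Kavita is living and takes 1/16.
Ishita predeceased; the 1/4 allotted to Ishita's branch passes to Ishita's issue by representation.
The 1/4 is divided into 3 equal shares of 1/12 among Deepa, Chetan, Usha.
Deepa is living and takes 1/12.
Chetan is living and takes 1/12.
Usha is living and takes 1/12.
Yamini is living and takes 1/4.
Eshan is living and takes 1/4.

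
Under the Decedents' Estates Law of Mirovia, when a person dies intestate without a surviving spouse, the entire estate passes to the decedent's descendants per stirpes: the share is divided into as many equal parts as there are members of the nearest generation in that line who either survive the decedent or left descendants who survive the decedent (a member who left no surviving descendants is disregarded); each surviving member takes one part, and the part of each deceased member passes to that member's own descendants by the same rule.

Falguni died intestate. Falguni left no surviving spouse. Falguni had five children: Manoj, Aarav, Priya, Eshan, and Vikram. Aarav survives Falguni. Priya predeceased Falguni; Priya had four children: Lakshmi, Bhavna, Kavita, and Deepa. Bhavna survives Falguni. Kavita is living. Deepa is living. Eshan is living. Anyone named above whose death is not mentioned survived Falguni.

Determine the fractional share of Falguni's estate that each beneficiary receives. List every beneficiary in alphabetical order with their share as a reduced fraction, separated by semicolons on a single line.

Aarav 1/5; Bhavna 1/20; Deepa 1/20; Eshan 1/5; Kavita 1/20; Lakshmi 1/20; Manoj 1/5; Vikram 1/5

There is no surviving spouse, so the entire estate passes to Falguni's descendants per stirpes.
The estate is divided into 5 equal shares of 1/5 among Manoj, Aarav, Priya, Eshan, Vikram.
Manoj is living and takes 1/5.
Aarav is living and takes 1/5.
Priya predeceased; the 1/5 allotted to Priya's branch passes to Priya's issue by representation.
The 1/5 is divided into 4 equal shares of 1/20 among Lakshmi, Bhavna, Kavita, Deepa.
Lakshmi is living and takes 1/20.
Bhavna is living and takes 1/20.
Kavita is living and takes 1/20.
Deepa is living and takes 1/20.
Eshan is living and takes 1/5.
Vikram is living and takes 1/5.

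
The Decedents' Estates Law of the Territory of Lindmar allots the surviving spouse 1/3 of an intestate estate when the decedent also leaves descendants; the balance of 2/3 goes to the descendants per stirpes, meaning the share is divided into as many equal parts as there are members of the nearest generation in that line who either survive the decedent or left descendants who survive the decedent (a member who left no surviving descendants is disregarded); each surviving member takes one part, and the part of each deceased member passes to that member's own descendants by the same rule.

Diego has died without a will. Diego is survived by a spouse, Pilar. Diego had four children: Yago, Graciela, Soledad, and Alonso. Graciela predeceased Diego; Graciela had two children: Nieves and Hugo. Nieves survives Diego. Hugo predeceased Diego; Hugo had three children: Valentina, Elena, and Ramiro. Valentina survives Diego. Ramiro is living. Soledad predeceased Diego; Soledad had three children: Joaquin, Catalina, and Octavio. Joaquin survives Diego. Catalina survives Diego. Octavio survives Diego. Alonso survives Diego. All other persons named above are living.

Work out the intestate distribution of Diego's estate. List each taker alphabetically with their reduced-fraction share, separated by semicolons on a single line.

Alonso 1/6; Catalina 1/18; Elena 1/36; Joaquin 1/18; Nieves 1/12; Octavio 1/18; Pilar 1/3; Ramiro 1/36; Valentina 1/36; Yago 1/6

Pilar, as surviving spouse, takes 1/3.
The remaining 2/3 passes to Diego's descendants per stirpes.
The 2/3 is divided into 4 equal shares of 1/6 among Yago, Graciela, Soledad, Alonso.
Yago is living and takes 1/6.
Graciela predeceased; the 1/6 allotted to Graciela's branch passes to Graciela's issue by representation.
The 1/6 is divided into 2 equal shares of 1/12 among Nieves, Hugo.
Nieves is living and takes 1/12.
Hugo predeceased; the 1/12 allotted to Hugo's branch passes to Hugo's issue by representation.
The 1/12 is divided into 3 equal shares of 1/36 among Valentina, Elena, Ramiro.
Valentina is living and takes 1/36.
Elena is living and takes 1/36.
Ramiro is living and takes 1/36.
Soledad predeceased; the 1/6 allotted to Soledad's branch passes to Soledad's issue by representation.
The 1/6 is divided into 3 equal shares of 1/18 among Joaquin, Catalina, Octavio.
Joaquin is living and takes 1/18.
Catalina is living and takes 1/18.
Octavio is living and takes 1/18.
Alonso is living and takes 1/6.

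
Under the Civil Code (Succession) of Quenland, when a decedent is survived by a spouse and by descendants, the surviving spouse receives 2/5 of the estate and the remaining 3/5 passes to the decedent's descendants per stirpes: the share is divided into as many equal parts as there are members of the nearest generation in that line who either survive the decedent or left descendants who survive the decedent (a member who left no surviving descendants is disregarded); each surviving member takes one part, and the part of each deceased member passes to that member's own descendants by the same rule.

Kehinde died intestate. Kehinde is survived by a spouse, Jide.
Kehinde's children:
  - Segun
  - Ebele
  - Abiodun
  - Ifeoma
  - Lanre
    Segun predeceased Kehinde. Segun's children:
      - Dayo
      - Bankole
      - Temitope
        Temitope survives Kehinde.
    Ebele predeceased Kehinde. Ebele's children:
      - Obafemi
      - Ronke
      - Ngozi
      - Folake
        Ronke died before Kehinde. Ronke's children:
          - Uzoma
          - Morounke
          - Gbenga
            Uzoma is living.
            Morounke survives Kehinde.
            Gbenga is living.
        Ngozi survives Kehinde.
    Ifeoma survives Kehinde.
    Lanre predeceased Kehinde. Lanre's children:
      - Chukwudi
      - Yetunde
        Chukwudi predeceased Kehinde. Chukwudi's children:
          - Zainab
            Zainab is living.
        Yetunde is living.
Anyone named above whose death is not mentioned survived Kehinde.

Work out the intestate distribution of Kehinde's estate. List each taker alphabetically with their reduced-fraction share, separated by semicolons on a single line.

Jide, as surviving spouse, takes 2/5.
The remaining 3/5 passes to Kehinde's descendants per stirpes.
The 3/5 is divided into 5 equal shares of 3/25 among Segun, Ebele, Abiodun, Ifeoma, Lanre.
Segun predeceased; the 3/25 allotted to Segun's branch passes to Segun's issue by representation.
The 3/25 is divided into 3 equal shares of 1/25 among Dayo, Bankole, Temitope.
Dayo is living and takes 1/25.
Bankole is living and takes 1/25.
Temitope is living and takes 1/25.
Ebele predeceased; the 3/25 allotted to Ebele's branch passes to Ebele's issue by representation.
The 3/25 is divided into 4 equal shares of 3/100 among Obafemi, Ronke, Ngozi, Folake.
Obafemi is living and takes 3/100.
Ronke predeceased; the 3/100 allotted to Ronke's branch passes to Ronke's issue by representation.
The 3/100 is divided into 3 equal shares of 1/100 among Uzoma, Morounke, Gbenga.
Uzoma is living and takes 1/100.
Morounke is living and takes 1/100.
Gbenga is living and takes 1/100.
Ngozi is living and takes 3/100.
Folake is living and takes 3/100.
Abiodun is living and takes 3/25.
Ifeoma is living and takes 3/25.
Lanre predeceased; the 3/25 allotted to Lanre's branch passes to Lanre's issue by representation.
The 3/25 is divided into 2 equal shares of 3/50 among Chukwudi, Yetunde.
Chukwudi predeceased; the 3/50 allotted to Chukwudi's branch passes to Chukwudi's issue by representation.
Zainab is the sole taker at this level and receives the full 3/50.
Yetunde is living and takes 3/50.

Abiodun 3/25; Bankole 1/25; Dayo 1/25; Folake 3/100; Gbenga 1/100; Ifeoma 3/25; Jide 2/5; Morounke 1/100; Ngozi 3/100; Obafemi 3/100; Temitope 1/25; Uzoma 1/100; Yetunde 3/50; Zainab 3/50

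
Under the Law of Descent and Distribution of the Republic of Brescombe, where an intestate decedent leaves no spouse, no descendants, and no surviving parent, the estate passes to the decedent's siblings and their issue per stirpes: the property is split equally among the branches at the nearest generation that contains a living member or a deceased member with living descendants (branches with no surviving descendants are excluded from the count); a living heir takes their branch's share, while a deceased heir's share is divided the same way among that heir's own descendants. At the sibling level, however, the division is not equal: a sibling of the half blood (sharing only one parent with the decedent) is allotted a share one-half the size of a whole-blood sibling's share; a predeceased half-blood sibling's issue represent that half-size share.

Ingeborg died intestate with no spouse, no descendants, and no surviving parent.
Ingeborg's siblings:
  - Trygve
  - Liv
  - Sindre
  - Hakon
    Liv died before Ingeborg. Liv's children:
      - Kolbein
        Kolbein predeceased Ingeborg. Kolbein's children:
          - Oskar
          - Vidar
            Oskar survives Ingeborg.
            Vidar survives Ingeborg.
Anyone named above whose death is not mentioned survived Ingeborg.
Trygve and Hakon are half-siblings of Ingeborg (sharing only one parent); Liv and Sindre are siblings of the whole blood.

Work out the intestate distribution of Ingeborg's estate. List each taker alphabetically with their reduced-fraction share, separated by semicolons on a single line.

No spouse, descendants, or parent survives, so the estate passes to Ingeborg's siblings per stirpes.
Half-blood siblings count for one-half the weight of whole-blood siblings at the initial division.
Dividing 1 in proportion to weights (total weight 3): Trygve (weight 1/2) → 1/6; Liv (weight 1) → 1/3; Sindre (weight 1) → 1/3; Hakon (weight 1/2) → 1/6.
Trygve is living and takes 1/6.
Liv predeceased; the 1/3 allotted to Liv's branch passes to Liv's issue by representation.
Kolbein's line is the sole branch at this level, so the full 1/3 passes to Kolbein's issue by representation.
The 1/3 is divided into 2 equal shares of 1/6 among Oskar, Vidar.
Oskar is living and takes 1/6.
Vidar is living and takes 1/6.
Sindre is living and takes 1/3.
Hakon is living and takes 1/6.

Hakon 1/6; Oskar 1/6; Sindre 1/3; Trygve 1/6; Vidar 1/6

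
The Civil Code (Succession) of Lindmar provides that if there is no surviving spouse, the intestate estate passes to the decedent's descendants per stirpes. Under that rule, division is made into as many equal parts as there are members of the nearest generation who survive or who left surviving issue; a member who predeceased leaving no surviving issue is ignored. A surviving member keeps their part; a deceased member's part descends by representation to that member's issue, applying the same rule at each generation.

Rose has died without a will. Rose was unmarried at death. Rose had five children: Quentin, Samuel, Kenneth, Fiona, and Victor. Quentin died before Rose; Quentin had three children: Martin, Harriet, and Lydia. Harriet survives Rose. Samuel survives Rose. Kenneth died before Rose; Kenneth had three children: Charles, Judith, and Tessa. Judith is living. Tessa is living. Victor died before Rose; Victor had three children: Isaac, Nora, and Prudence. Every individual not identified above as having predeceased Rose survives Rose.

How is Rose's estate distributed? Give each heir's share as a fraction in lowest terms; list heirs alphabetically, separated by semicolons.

Charles 1/15; Fiona 1/5; Harriet 1/15; Isaac 1/15; Judith 1/15; Lydia 1/15; Martin 1/15; Nora 1/15; Prudence 1/15; Samuel 1/5; Tessa 1/15

There is no surviving spouse, so the entire estate passes to Rose's descendants per stirpes.
The estate is divided into 5 equal shares of 1/5 among Quentin, Samuel, Kenneth, Fiona, Victor.
Quentin predeceased; the 1/5 allotted to Quentin's branch passes to Quentin's issue by representation.
The 1/5 is divided into 3 equal shares of 1/15 among Martin, Harriet, Lydia.
Martin is living and takes 1/15.
Harriet is living and takes 1/15.
Lydia is living and takes 1/15.
Samuel is living and takes 1/5.
Kenneth predeceased; the 1/5 allotted to Kenneth's branch passes to Kenneth's issue by representation.
The 1/5 is divided into 3 equal shares of 1/15 among Charles, Judith, Tessa.
Charles is living and takes 1/15.
Judith is living and takes 1/15.
Tessa is living and takes 1/15.
Fiona is living and takes 1/5.
Victor predeceased; the 1/5 allotted to Victor's branch passes to Victor's issue by representation.
The 1/5 is divided into 3 equal shares of 1/15 among Isaac, Nora, Prudence.
Isaac is living and takes 1/15.
Nora is living and takes 1/15.
Prudence is living and takes 1/15.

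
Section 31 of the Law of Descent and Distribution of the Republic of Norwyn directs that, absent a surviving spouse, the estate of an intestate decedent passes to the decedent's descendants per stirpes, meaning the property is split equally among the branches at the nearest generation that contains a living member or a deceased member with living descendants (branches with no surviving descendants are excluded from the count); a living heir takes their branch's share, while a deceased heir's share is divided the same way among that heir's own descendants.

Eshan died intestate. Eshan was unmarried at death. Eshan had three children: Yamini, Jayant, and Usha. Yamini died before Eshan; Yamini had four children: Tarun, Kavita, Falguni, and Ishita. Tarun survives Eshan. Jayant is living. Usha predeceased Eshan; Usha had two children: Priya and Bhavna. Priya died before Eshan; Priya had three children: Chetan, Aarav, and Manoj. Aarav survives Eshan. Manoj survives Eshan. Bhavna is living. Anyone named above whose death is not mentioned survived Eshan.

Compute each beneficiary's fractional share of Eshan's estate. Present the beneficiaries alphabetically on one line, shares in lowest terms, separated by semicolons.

Aarav 1/18; Bhavna 1/6; Chetan 1/18; Falguni 1/12; Ishita 1/12; Jayant 1/3; Kavita 1/12; Manoj 1/18; Tarun 1/12

There is no surviving spouse, so the entire estate passes to Eshan's descendants per stirpes.
The estate is divided into 3 equal shares of 1/3 among Yamini, Jayant, Usha.
Yamini predeceased; the 1/3 allotted to Yamini's branch passes to Yamini's issue by representation.
The 1/3 is divided into 4 equal shares of 1/12 among Tarun, Kavita, Falguni, Ishita.
Tarun is living and takes 1/12.
Kavita is living and takes 1/12.
Falguni is living and takes 1/12.
Ishita is living and takes 1/12.
Jayant is living and takes 1/3.
Usha predeceased; the 1/3 allotted to Usha's branch passes to Usha's issue by representation.
The 1/3 is divided into 2 equal shares of 1/6 among Priya, Bhavna.
Priya predeceased; the 1/6 allotted to Priya's branch passes to Priya's issue by representation.
The 1/6 is divided into 3 equal shares of 1/18 among Chetan, Aarav, Manoj.
Chetan is living and takes 1/18.
Aarav is living and takes 1/18.
Manoj is living and takes 1/18.
Bhavna is living and takes 1/6.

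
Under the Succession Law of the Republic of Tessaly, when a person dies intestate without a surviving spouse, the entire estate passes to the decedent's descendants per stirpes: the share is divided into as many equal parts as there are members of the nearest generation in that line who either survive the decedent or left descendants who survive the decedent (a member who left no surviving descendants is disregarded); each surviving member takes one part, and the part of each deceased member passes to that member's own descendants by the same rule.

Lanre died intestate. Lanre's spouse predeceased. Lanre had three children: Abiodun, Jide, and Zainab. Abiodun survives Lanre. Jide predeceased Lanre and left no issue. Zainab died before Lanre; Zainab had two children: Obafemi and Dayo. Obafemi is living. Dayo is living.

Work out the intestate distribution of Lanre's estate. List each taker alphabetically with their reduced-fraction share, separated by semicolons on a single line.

Abiodun 1/2; Dayo 1/4; Obafemi 1/4

There is no surviving spouse, so the entire estate passes to Lanre's descendants per stirpes.
Jide left no surviving issue, so that branch lapses and is disregarded.
The estate is divided into 2 equal shares of 1/2 among Abiodun, Zainab.
Abiodun is living and takes 1/2.
Zainab predeceased; the 1/2 allotted to Zainab's branch passes to Zainab's issue by representation.
The 1/2 is divided into 2 equal shares of 1/4 among Obafemi, Dayo.
Obafemi is living and takes 1/4.
Dayo is living and takes 1/4.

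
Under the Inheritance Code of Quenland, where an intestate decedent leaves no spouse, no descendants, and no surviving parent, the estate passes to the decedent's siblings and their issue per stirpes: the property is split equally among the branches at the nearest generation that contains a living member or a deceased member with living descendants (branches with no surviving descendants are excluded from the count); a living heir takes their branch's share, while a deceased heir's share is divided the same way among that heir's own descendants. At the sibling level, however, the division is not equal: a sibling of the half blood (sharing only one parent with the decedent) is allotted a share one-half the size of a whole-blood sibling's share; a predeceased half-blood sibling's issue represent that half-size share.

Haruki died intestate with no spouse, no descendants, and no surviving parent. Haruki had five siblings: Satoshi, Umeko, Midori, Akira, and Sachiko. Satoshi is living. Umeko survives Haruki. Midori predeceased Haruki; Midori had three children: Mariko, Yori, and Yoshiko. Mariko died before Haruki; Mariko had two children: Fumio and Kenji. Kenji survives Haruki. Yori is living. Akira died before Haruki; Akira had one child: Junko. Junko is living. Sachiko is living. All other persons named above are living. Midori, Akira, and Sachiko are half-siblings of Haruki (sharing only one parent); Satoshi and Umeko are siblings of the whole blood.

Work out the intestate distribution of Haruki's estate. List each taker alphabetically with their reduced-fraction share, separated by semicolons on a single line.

Fumio 1/42; Junko 1/7; Kenji 1/42; Sachiko 1/7; Satoshi 2/7; Umeko 2/7; Yori 1/21; Yoshiko 1/21

No spouse, descendants, or parent survives, so the estate passes to Haruki's siblings per stirpes.
Half-blood siblings count for one-half the weight of whole-blood siblings at the initial division.
Dividing 1 in proportion to weights (total weight 7/2): Satoshi (weight 1) → 2/7; Umeko (weight 1) → 2/7; Midori (weight 1/2) → 1/7; Akira (weight 1/2) → 1/7; Sachiko (weight 1/2) → 1/7.
Satoshi is living and takes 2/7.
Umeko is living and takes 2/7.
Midori predeceased; the 1/7 allotted to Midori's branch passes to Midori's issue by representation.
The 1/7 is divided into 3 equal shares of 1/21 among Mariko, Yori, Yoshiko.
Mariko predeceased; the 1/21 allotted to Mariko's branch passes to Mariko's issue by representation.
The 1/21 is divided into 2 equal shares of 1/42 among Fumio, Kenji.
Fumio is living and takes 1/42.
Kenji is living and takes 1/42.
Yori is living and takes 1/21.
Yoshiko is living and takes 1/21.
Akira predeceased; the 1/7 allotted to Akira's branch passes to Akira's issue by representation.
Junko is the sole taker at this level and receives the full 1/7.
Sachiko is living and takes 1/7.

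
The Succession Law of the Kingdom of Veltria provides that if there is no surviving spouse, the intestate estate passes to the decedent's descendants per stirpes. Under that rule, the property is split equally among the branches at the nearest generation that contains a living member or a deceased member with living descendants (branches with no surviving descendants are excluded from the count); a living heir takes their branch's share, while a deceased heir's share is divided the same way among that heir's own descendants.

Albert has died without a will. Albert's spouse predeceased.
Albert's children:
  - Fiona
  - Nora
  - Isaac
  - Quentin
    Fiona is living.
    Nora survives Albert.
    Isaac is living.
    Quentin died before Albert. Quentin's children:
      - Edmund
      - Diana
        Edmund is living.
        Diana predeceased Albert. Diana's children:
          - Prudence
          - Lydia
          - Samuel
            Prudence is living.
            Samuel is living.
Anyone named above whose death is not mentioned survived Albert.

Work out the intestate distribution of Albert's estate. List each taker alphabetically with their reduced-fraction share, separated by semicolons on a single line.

Edmund 1/8; Fiona 1/4; Isaac 1/4; Lydia 1/24; Nora 1/4; Prudence 1/24; Samuel 1/24

There is no surviving spouse, so the entire estate passes to Albert's descendants per stirpes.
The estate is divided into 4 equal shares of 1/4 among Fiona, Nora, Isaac, Quentin.
Fiona is living and takes 1/4.
Nora is living and takes 1/4.
Isaac is living and takes 1/4.
Quentin predeceased; the 1/4 allotted to Quentin's branch passes to Quentin's issue by representation.
The 1/4 is divided into 2 equal shares of 1/8 among Edmund, Diana.
Edmund is living and takes 1/8.
Diana predeceased; the 1/8 allotted to Diana's branch passes to Diana's issue by representation.
The 1/8 is divided into 3 equal shares of 1/24 among Prudence, Lydia, Samuel.
Prudence is living and takes 1/24.
Lydia is living and takes 1/24.
Samuel is living and takes 1/24.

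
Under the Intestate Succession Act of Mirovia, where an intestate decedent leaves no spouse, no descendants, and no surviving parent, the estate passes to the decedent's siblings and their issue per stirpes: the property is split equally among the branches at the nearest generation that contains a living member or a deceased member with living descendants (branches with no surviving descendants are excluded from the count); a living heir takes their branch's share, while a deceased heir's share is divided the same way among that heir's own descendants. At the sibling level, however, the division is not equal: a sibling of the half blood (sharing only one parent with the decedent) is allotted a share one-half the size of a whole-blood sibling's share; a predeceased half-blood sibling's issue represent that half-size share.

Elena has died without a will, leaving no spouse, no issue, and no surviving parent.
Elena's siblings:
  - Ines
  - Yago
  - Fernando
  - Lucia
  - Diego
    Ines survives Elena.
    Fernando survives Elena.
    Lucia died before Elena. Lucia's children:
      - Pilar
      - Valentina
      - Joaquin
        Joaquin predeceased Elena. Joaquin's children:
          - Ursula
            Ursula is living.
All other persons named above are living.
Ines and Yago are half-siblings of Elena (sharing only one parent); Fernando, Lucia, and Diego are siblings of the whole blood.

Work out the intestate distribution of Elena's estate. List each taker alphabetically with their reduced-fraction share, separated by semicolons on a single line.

Diego 1/4; Fernando 1/4; Ines 1/8; Pilar 1/12; Ursula 1/12; Valentina 1/12; Yago 1/8

No spouse, descendants, or parent survives, so the estate passes to Elena's siblings per stirpes.
Half-blood siblings count for one-half the weight of whole-blood siblings at the initial division.
Dividing 1 in proportion to weights (total weight 4): Ines (weight 1/2) → 1/8; Yago (weight 1/2) → 1/8; Fernando (weight 1) → 1/4; Lucia (weight 1) → 1/4; Diego (weight 1) → 1/4.
Ines is living and takes 1/8.
Yago is living and takes 1/8.
Fernando is living and takes 1/4.
Lucia predeceased; the 1/4 allotted to Lucia's branch passes to Lucia's issue by representation.
The 1/4 is divided into 3 equal shares of 1/12 among Pilar, Valentina, Joaquin.
Pilar is living and takes 1/12.
Valentina is living and takes 1/12.
Joaquin predeceased; the 1/12 allotted to Joaquin's branch passes to Joaquin's issue by representation.
Ursula is the sole taker at this level and receives the full 1/12.
Diego is living and takes 1/4.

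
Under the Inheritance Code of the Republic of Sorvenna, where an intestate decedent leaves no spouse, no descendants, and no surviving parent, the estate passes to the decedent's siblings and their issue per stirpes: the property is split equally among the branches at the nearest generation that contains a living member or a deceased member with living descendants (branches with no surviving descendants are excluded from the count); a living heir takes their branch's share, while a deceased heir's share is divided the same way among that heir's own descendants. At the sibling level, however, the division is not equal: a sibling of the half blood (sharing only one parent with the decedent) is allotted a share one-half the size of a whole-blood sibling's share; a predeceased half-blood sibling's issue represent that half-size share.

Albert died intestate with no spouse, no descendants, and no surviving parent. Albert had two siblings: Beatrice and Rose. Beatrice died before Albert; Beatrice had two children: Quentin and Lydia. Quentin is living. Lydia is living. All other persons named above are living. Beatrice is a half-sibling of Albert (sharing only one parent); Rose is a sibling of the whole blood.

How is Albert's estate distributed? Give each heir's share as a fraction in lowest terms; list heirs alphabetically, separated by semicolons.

No spouse, descendants, or parent survives, so the estate passes to Albert's siblings per stirpes.
Half-blood siblings count for one-half the weight of whole-blood siblings at the initial division.
Dividing 1 in proportion to weights (total weight 3/2): Beatrice (weight 1/2) → 1/3; Rose (weight 1) → 2/3.
Beatrice predeceased; the 1/3 allotted to Beatrice's branch passes to Beatrice's issue by representation.
The 1/3 is divided into 2 equal shares of 1/6 among Quentin, Lydia.
Quentin is living and takes 1/6.
Lydia is living and takes 1/6.
Rose is living and takes 2/3.

Lydia 1/6; Quentin 1/6; Rose 2/3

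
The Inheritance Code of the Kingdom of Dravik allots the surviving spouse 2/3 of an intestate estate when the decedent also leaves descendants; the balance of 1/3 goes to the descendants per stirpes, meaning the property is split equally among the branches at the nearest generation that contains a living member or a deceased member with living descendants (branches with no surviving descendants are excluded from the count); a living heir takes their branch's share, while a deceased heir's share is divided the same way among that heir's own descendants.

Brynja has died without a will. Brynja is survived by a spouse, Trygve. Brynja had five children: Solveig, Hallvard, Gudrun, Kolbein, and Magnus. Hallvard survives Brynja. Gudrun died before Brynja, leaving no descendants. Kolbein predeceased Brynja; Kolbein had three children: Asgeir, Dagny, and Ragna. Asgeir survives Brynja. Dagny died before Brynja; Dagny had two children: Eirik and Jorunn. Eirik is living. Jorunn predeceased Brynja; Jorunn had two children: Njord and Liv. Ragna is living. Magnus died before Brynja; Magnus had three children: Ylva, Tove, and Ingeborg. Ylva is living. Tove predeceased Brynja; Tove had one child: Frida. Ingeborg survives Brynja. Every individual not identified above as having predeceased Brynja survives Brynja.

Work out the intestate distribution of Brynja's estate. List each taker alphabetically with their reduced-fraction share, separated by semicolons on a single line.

Asgeir 1/36; Eirik 1/72; Frida 1/36; Hallvard 1/12; Ingeborg 1/36; Liv 1/144; Njord 1/144; Ragna 1/36; Solveig 1/12; Trygve 2/3; Ylva 1/36

Trygve, as surviving spouse, takes 2/3.
The remaining 1/3 passes to Brynja's descendants per stirpes.
Gudrun left no surviving issue, so that branch lapses and is disregarded.
The 1/3 is divided into 4 equal shares of 1/12 among Solveig, Hallvard, Kolbein, Magnus.
Solveig is living and takes 1/12.
Hallvard is living and takes 1/12.
Kolbein predeceased; the 1/12 allotted to Kolbein's branch passes to Kolbein's issue by representation.
The 1/12 is divided into 3 equal shares of 1/36 among Asgeir, Dagny, Ragna.
Asgeir is living and takes 1/36.
Dagny predeceased; the 1/36 allotted to Dagny's branch passes to Dagny's issue by representation.
The 1/36 is divided into 2 equal shares of 1/72 among Eirik, Jorunn.
Eirik is living and takes 1/72.
Jorunn predeceased; the 1/72 allotted to Jorunn's branch passes to Jorunn's issue by representation.
The 1/72 is divided into 2 equal shares of 1/144 among Njord, Liv.
Njord is living and takes 1/144.
Liv is living and takes 1/144.
Ragna is living and takes 1/36.
Magnus predeceased; the 1/12 allotted to Magnus's branch passes to Magnus's issue by representation.
The 1/12 is divided into 3 equal shares of 1/36 among Ylva, Tove, Ingeborg.
Ylva is living and takes 1/36.
Tove predeceased; the 1/36 allotted to Tove's branch passes to Tove's issue by representation.
Frida is the sole taker at this level and receives the full 1/36.
Ingeborg is living and takes 1/36.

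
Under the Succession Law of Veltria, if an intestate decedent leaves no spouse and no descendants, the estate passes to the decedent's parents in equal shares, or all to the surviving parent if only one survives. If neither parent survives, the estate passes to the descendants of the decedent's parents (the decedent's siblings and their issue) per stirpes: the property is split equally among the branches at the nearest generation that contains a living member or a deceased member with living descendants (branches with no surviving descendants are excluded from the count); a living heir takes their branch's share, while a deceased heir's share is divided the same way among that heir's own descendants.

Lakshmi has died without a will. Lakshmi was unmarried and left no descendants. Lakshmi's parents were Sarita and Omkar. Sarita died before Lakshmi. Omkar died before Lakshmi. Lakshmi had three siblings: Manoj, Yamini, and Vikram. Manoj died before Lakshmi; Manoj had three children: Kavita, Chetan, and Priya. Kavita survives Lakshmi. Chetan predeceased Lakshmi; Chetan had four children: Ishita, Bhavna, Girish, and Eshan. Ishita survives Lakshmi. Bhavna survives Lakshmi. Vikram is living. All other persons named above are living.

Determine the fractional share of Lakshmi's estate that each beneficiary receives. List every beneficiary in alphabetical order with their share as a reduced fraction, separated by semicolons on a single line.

Neither parent survives and there are no descendants, so the estate passes to Lakshmi's siblings and their issue per stirpes.
The estate is divided into 3 equal shares of 1/3 among Manoj, Yamini, Vikram.
Manoj predeceased; the 1/3 allotted to Manoj's branch passes to Manoj's issue by representation.
The 1/3 is divided into 3 equal shares of 1/9 among Kavita, Chetan, Priya.
Kavita is living and takes 1/9.
Chetan predeceased; the 1/9 allotted to Chetan's branch passes to Chetan's issue by representation.
The 1/9 is divided into 4 equal shares of 1/36 among Ishita, Bhavna, Girish, Eshan.
Ishita is living and takes 1/36.
Bhavna is living and takes 1/36.
Girish is living and takes 1/36.
Eshan is living and takes 1/36.
Priya is living and takes 1/9.
Yamini is living and takes 1/3.
Vikram is living and takes 1/3.

Bhavna 1/36; Eshan 1/36; Girish 1/36; Ishita 1/36; Kavita 1/9; Priya 1/9; Vikram 1/3; Yamini 1/3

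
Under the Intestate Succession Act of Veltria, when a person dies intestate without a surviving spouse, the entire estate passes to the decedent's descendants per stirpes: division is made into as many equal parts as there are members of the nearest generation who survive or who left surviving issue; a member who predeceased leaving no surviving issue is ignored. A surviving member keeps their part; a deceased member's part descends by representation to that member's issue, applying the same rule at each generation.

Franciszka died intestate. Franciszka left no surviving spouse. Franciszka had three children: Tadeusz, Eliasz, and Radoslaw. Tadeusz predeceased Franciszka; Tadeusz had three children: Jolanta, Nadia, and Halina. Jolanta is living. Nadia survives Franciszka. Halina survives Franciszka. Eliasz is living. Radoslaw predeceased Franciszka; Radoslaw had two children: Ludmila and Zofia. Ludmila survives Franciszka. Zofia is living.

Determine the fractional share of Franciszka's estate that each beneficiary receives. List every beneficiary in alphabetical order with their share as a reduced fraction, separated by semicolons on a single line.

Eliasz 1/3; Halina 1/9; Jolanta 1/9; Ludmila 1/6; Nadia 1/9; Zofia 1/6

There is no surviving spouse, so the entire estate passes to Franciszka's descendants per stirpes.
The estate is divided into 3 equal shares of 1/3 among Tadeusz, Eliasz, Radoslaw.
Tadeusz predeceased; the 1/3 allotted to Tadeusz's branch passes to Tadeusz's issue by representation.
The 1/3 is divided into 3 equal shares of 1/9 among Jolanta, Nadia, Halina.
Jolanta is living and takes 1/9.
Nadia is living and takes 1/9.
Halina is living and takes 1/9.
Eliasz is living and takes 1/3.
Radoslaw predeceased; the 1/3 allotted to Radoslaw's branch passes to Radoslaw's issue by representation.
The 1/3 is divided into 2 equal shares of 1/6 among Ludmila, Zofia.
Ludmila is living and takes 1/6.
Zofia is living and takes 1/6.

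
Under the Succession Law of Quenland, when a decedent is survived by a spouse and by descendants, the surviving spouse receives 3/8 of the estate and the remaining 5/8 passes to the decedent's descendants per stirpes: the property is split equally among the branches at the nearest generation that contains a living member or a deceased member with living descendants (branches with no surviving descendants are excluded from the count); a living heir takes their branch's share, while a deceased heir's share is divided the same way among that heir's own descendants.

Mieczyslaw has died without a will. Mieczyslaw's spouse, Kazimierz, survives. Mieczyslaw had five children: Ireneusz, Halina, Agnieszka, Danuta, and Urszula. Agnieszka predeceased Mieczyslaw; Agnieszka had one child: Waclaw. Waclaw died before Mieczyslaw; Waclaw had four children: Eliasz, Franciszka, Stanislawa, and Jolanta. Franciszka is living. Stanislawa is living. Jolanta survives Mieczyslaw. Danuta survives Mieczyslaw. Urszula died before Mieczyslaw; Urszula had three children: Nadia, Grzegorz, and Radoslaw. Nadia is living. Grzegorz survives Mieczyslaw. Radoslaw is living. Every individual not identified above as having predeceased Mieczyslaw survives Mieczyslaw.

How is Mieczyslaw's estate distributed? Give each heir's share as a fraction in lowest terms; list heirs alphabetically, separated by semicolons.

Kazimierz, as surviving spouse, takes 3/8.
The remaining 5/8 passes to Mieczyslaw's descendants per stirpes.
The 5/8 is divided into 5 equal shares of 1/8 among Ireneusz, Halina, Agnieszka, Danuta, Urszula.
Ireneusz is living and takes 1/8.
Halina is living and takes 1/8.
Agnieszka predeceased; the 1/8 allotted to Agnieszka's branch passes to Agnieszka's issue by representation.
Waclaw's line is the sole branch at this level, so the full 1/8 passes to Waclaw's issue by representation.
The 1/8 is divided into 4 equal shares of 1/32 among Eliasz, Franciszka, Stanislawa, Jolanta.
Eliasz is living and takes 1/32.
Franciszka is living and takes 1/32.
Stanislawa is living and takes 1/32.
Jolanta is living and takes 1/32.
Danuta is living and takes 1/8.
Urszula predeceased; the 1/8 allotted to Urszula's branch passes to Urszula's issue by representation.
The 1/8 is divided into 3 equal shares of 1/24 among Nadia, Grzegorz, Radoslaw.
Nadia is living and takes 1/24.
Grzegorz is living and takes 1/24.
Radoslaw is living and takes 1/24.

Danuta 1/8; Eliasz 1/32; Franciszka 1/32; Grzegorz 1/24; Halina 1/8; Ireneusz 1/8; Jolanta 1/32; Kazimierz 3/8; Nadia 1/24; Radoslaw 1/24; Stanislawa 1/32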